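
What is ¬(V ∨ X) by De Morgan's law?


De Morgan's law: ¬(P ∨ Q) ≡ ¬P ∧ ¬Q
¬(V ∨ X) = ¬V ∧ ¬X

¬V ∧ ¬X


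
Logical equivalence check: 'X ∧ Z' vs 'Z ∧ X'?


Expression 1: X ∧ Z
Expression 2: Z ∧ X
Truth table (X Z | Expr1 Expr2):
  T T |   T     T
  T F |   F     F
  F T |   F     F
  F F |   F     F
All 4 rows agree, so the expressions are logically equivalent.

Yes


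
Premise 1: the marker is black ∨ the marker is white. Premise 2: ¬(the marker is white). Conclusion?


Disjunctive syllogism: P ∨ Q, ¬P ⊢ Q
Disjunction: the marker is black ∨ the marker is white
We know it is not the case that the marker is white.
By disjunctive syllogism, the other disjunct must be true.

The marker is black


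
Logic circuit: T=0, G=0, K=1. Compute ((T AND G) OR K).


T AND G = 0&0 = 0
0 OR 1 = 1

1


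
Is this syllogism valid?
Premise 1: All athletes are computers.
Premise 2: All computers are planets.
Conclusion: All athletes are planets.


Premise 1: All athletes are computers.
Premise 2: All computers are planets.
Conclusion: All athletes are planets.
Barbara syllogism (AAA-1): All A are B, All B are C → All A are C.
Middle term (computers) distributed in premise 2.

Valid


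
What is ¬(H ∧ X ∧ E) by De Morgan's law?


De Morgan's law: ¬(P ∧ Q ∧ R) ≡ ¬P ∨ ¬Q ∨ ¬R
¬(H ∧ X ∧ E) = ¬H ∨ ¬X ∨ ¬E

¬H ∨ ¬X ∨ ¬E


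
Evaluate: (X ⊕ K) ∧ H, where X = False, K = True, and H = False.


X = False, K = True, H = False
Step 1: X ⊕ K = False XOR True = True
Step 2: True ∧ H = True AND False = False
XOR true when exactly one of X,K is true; then AND with H.

False


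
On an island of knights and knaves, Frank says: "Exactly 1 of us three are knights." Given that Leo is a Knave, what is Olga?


Frank claims exactly 1 knights among Frank, Leo, Olga.
Given: Leo is a Knave.

Case 1: Frank is a Knight (tells truth)
  Then exactly 1 of the three are knights.
  Counting Frank, Leo: 1 knight(s) so far. Need 0 more → Olga = Knave.
Case 2: Frank is a Knave (lies)
  Then the count is NOT 1.
  If Olga = Knight, count = 1 = 1 → claim would be true, contradicts lie.
  If Olga = Knave, count = 0 ≠ 1 → lie confirmed ✓

Olga is a Knave.

Knave


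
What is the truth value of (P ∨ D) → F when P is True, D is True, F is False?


P = True, D = True, F = False
Step 1: P ∨ D = True OR True = True
Step 2: (True) → F: false only when antecedent=True and F=False.
Result: False

False


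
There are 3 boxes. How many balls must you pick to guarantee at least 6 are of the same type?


Pigeonhole: to guarantee k in one of n categories, need (k-1)×n + 1.
k = 6, n = 3
Minimum = (6-1) × 3 + 1 = 5 × 3 + 1

16


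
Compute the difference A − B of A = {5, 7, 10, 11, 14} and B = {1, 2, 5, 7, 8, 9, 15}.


A = {5, 7, 10, 11, 14}
B = {1, 2, 5, 7, 8, 9, 15}
Operation: difference A − B
In A but not B: 10, 11, 14

{10, 11, 14}


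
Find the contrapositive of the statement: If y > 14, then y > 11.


Original: If y > 14, then y > 11
Contrapositive: If ¬Q, then ¬P
Negate Q: not (y > 11)
Negate P: not (y > 14)

If not (y > 11), then not (y > 14).


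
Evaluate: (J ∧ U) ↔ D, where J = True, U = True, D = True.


J = True, U = True, D = True
Step 1: J ∧ U = True AND True = True
Step 2: (True) ↔ D: true when both sides have same truth value.
Result: True ↔ True = True

True


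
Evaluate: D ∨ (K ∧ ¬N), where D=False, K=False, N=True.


D = False, K = False, N = True
Expression: D ∨ (K ∧ ¬N)
Step 1: ¬N = NOT True = False
Step 2: K ∧ ¬N = False AND False = False
Step 3: D ∨ (False) = False OR False = False

False


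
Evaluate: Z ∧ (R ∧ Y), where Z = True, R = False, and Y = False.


Z = True, R = False, Y = False
Step 1: R ∧ Y = False AND False = False
Step 2: Z ∧ False = True AND False = False
AND is true only when ALL operands are true.

False


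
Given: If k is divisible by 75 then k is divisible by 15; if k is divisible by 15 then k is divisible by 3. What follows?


Hypothetical syllogism: P → Q, Q → R ⊢ P → R
Premise 1: k is divisible by 75 → k is divisible by 15
Premise 2: k is divisible by 15 → k is divisible by 3
Chain the implications: the middle term (k is divisible by 15) links the two.
Conclusion: If k is divisible by 75, then k is divisible by 3.

If k is divisible by 75, then k is divisible by 3.


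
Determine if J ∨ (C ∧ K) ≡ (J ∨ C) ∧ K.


Expression 1: J ∨ (C ∧ K)
Expression 2: (J ∨ C) ∧ K
Truth table (J C K | Expr1 Expr2):
  T T T |   T     T
  T T F |   T     F   ← differ
  T F T |   T     T
  T F F |   T     F   ← differ
  F T T |   T     T
  F T F |   F     F
  F F T |   F     F
  F F F |   F     F
Counterexample: J=T, C=T, K=F gives Expr1 = T but Expr2 = F, so the expressions are NOT logically equivalent.

No


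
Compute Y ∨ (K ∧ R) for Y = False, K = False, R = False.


Y = False, K = False, R = False
Step 1: K ∧ R = False AND False = False
Step 2: Y ∨ False = False OR False = False
AND evaluated first (higher precedence); then OR applied.

False


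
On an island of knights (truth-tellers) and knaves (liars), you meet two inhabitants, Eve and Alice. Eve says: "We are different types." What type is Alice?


Eve says: "We are different types."
Case 1: Eve is a Knight (truth-teller)
  Statement is true → they ARE different → Alice is a Knave
Case 2: Eve is a Knave (liar)
  Statement is false → they are NOT different → Alice is a Knave
In both cases, Alice is a Knave.

Knave


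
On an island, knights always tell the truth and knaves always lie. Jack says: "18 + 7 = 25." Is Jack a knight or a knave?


Statement: "18 + 7 = 25."
Actual: 18 + 7 = 25
Claimed: 25
Statement is TRUE → Jack tells the truth → Knight

Knight


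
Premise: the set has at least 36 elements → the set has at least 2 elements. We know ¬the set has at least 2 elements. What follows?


Modus tollens: P → Q, ¬Q ⊢ ¬P
P: the set has at least 36 elements
Q: the set has at least 2 elements
We have P → Q and Q is false.
By modus tollens, P must be false.

It is not the case that the set has at least 36 elements


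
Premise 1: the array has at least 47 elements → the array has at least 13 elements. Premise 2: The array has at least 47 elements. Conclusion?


Modus ponens: P → Q, P ⊢ Q
P: the array has at least 47 elements
Q: the array has at least 13 elements
We have P → Q and P is true.
By modus ponens, Q must be true.

The array has at least 13 elements


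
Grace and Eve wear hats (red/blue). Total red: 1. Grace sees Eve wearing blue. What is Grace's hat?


Total red = 1, Eve = blue
Red accounted for: 0
Remaining for Grace: 1
Grace's hat is red.

red


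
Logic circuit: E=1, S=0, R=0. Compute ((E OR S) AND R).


E OR S = 1|0 = 1
1 AND 0 = 0

0


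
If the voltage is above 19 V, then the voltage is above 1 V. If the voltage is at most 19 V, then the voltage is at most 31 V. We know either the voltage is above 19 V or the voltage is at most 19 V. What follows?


Constructive dilemma: (P → Q) ∧ (R → S), P ∨ R ⊢ Q ∨ S
Premise 1: the voltage is above 19 V → the voltage is above 1 V
Premise 2: the voltage is at most 19 V → the voltage is at most 31 V
Premise 3: the voltage is above 19 V ∨ the voltage is at most 19 V
Case 1: Assuming the voltage is above 19 V, then by Premise 1, the voltage is above 1 V.
Case 2: Assuming the voltage is at most 19 V, then by Premise 2, the voltage is at most 31 V.
Since one of the voltage is above 19 V or the voltage is at most 19 V must hold, we get the voltage is above 1 V or the voltage is at most 31 V.

The voltage is above 1 V or the voltage is at most 31 V.


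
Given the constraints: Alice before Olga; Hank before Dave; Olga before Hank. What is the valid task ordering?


Constraints: Alice before Olga; Hank before Dave; Olga before Hank
Method: repeatedly schedule the remaining task that has no remaining task required before it.
  Step 1: remaining {Olga, Hank, Alice, Dave}; every task except Alice still has a predecessor pending → schedule Alice.
  Step 2: remaining {Olga, Hank, Dave}; every task except Olga still has a predecessor pending → schedule Olga.
  Step 3: remaining {Hank, Dave}; every task except Hank still has a predecessor pending → schedule Hank.
  Step 4: only Dave remains → schedule Dave.
Resulting order:

Alice → Olga → Hank → Dave


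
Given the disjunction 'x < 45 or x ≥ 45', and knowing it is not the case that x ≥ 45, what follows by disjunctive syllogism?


Disjunctive syllogism: P ∨ Q, ¬P ⊢ Q
Disjunction: x < 45 ∨ x ≥ 45
We know it is not the case that x ≥ 45.
By disjunctive syllogism, the other disjunct must be true.

x < 45


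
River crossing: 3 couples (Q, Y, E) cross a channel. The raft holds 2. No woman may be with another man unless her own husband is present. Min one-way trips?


Label couples Q, Y, E (H = husband, W = wife).
Counting alone: 6 people, the raft carries 2 and someone must bring it back, so each round trip nets at most +1 on the far side until the last crossing → at least 9 trips. The jealousy constraint makes 9 impossible; the shortest valid schedule has 11:
1. WQ+WY →  (far: WQ,WY; near: HQ,HY,HE,WE)
2. WQ ←       (far: WY; near: HQ,HY,HE,WQ,WE)
3. WQ+WE →  (far: WQ,WY,WE; near: HQ,HY,HE)
4. WQ ←       (far: WY,WE; near: HQ,HY,HE,WQ)
5. HY+HE →  (far: HY,WY,HE,WE; near: HQ,WQ)
6. HY+WY ←  (far: HE,WE; near: HQ,WQ,HY,WY)
7. HQ+HY →  (far: HQ,HY,HE,WE; near: WQ,WY)
8. WE ←       (far: HQ,HY,HE; near: WQ,WY,WE)
9. WQ+WY →  (far: HQ,WQ,HY,WY,HE; near: WE)
10. HE ←      (far: HQ,WQ,HY,WY; near: HE,WE)
11. HE+WE → (far: all six; near: empty)
In every state each wife is either with her husband or with no other man.
Minimum trips = 11

11


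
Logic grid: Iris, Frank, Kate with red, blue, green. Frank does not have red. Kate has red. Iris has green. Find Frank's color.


From clues:
  Kate → red
  Iris → green
By elimination, Frank gets the remaining.

blue


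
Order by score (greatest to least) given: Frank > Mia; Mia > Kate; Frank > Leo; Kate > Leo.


Constraints: Frank > Mia; Mia > Kate; Frank > Leo; Kate > Leo
Method: at each step, the next-highest is the one remaining person who never appears on the smaller side of a constraint between remaining people.
  Step 1: remaining {Kate, Mia, Frank, Leo}; on the smaller side: {Kate, Mia, Leo} → Frank is next (Frank > Mia; Frank > Leo).
  Step 2: remaining {Kate, Mia, Leo}; on the smaller side: {Kate, Leo} → Mia is next (Mia > Kate).
  Step 3: remaining {Kate, Leo}; on the smaller side: {Leo} → Kate is next (Kate > Leo).
  Step 4: only Leo remains → lowest.
Final ranking (highest to lowest):

Frank > Mia > Kate > Leo


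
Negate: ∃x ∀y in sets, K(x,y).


Original: ∃x ∀y K(x,y)
Rule: ¬∀→∃, ¬∃→∀, negate predicate.
Negation: ∀x ∃y ¬K(x,y)

∀x ∃y ¬K(x,y)


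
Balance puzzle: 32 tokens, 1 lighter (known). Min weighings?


Each weighing has 3 outcomes (left heavy / balance / right heavy), so k weighings distinguish at most 3^k cases; splitting into three near-equal groups achieves this.
Need 3^k ≥ 32: 3^3 = 27 < 32 ≤ 3^4 = 81
k = ⌈log₃(32)⌉ = 4

4


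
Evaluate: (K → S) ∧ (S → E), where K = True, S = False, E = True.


K = True, S = False, E = True
Step 1: K → S is false only when K=True and S=False. Result: False
Step 2: S → E is false only when S=True and E=False. Result: True
Step 3: False ∧ True = False

False


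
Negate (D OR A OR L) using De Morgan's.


De Morgan's law: ¬(P ∨ Q ∨ R) ≡ ¬P ∧ ¬Q ∧ ¬R
¬(D ∨ A ∨ L) = ¬D ∧ ¬A ∧ ¬L

¬D ∧ ¬A ∧ ¬L


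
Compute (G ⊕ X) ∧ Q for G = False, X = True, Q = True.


G = False, X = True, Q = True
Step 1: G ⊕ X = False XOR True = True
Step 2: True ∧ Q = True AND True = True
XOR true when exactly one of G,X is true; then AND with Q.

True


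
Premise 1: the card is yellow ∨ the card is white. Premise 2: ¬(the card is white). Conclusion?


Disjunctive syllogism: P ∨ Q, ¬P ⊢ Q
Disjunction: the card is yellow ∨ the card is white
We know it is not the case that the card is white.
By disjunctive syllogism, the other disjunct must be true.

The card is yellow


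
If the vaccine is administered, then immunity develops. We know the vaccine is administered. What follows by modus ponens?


Modus ponens: P → Q, P ⊢ Q
P: the vaccine is administered
Q: immunity develops
We have P → Q and P is true.
By modus ponens, Q must be true.

Immunity develops


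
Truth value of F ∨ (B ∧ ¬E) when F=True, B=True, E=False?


F = True, B = True, E = False
Expression: F ∨ (B ∧ ¬E)
Step 1: ¬E = NOT False = True
Step 2: B ∧ ¬E = True AND True = True
Step 3: F ∨ (True) = True OR True = True

True


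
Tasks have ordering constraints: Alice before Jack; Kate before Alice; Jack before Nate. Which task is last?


Constraints: Alice before Jack; Kate before Alice; Jack before Nate
The last task can have nothing scheduled after it, so it must never appear on the left of a 'before'.
Tasks appearing before some other task: Alice, Kate, Jack.
The only task not in that list is Nate → it is last.

Nate


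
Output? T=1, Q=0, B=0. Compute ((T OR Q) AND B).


T OR Q = 1|0 = 1
1 AND 0 = 0

0


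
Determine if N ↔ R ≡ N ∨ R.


Expression 1: N ↔ R
Expression 2: N ∨ R
Truth table (N R | Expr1 Expr2):
  T T |   T     T
  T F |   F     T   ← differ
  F T |   F     T   ← differ
  F F |   T     F   ← differ
Counterexample: N=T, R=F gives Expr1 = F but Expr2 = T, so the expressions are NOT logically equivalent.

No


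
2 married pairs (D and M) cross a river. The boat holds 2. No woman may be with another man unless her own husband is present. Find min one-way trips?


Label couples D and M.
1. WD+WM → (far: WD,WM; near: HD,HM)
2. WD ←   (far: WM; near: HD,HM,WD)
3. HD+HM → (far: HD,HM,WM; near: WD)
4. HD ←   (far: HM,WM; near: HD,WD)  — HD returns, since WD is alone on near bank
5. HD+WD → (far: all four; near: empty)
Every state respects the constraint.
Minimum trips = 5

5


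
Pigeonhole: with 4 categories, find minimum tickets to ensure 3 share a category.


Pigeonhole: to guarantee k in one of n categories, need (k-1)×n + 1.
k = 3, n = 4
Minimum = (3-1) × 4 + 1 = 2 × 4 + 1

9


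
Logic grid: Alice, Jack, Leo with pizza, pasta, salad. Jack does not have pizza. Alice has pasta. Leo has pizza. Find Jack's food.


From clues:
  Leo → pizza
  Alice → pasta
By elimination, Jack gets the remaining.

salad


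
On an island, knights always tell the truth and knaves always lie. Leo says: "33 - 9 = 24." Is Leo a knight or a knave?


Statement: "33 - 9 = 24."
Actual: 33 - 9 = 24
Claimed: 24
Statement is TRUE → Leo tells the truth → Knight

Knight


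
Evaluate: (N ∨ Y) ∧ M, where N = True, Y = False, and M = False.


N = True, Y = False, M = False
Step 1: N ∨ Y = True OR False = True
Step 2: True ∧ M = True AND False = False
OR is true when at least one operand is true; AND requires both.

False


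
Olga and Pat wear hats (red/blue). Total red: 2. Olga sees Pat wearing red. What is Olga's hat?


Total red = 2, Pat = red
Red accounted for: 1
Remaining for Olga: 1
Olga's hat is red.

red


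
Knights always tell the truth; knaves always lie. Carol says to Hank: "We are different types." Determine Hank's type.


Carol says: "We are different types."
Case 1: Carol is a Knight (truth-teller)
  Statement is true → they ARE different → Hank is a Knave
Case 2: Carol is a Knave (liar)
  Statement is false → they are NOT different → Hank is a Knave
In both cases, Hank is a Knave.

Knave


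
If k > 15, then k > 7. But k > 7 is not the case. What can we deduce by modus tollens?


Modus tollens: P → Q, ¬Q ⊢ ¬P
P: k > 15
Q: k > 7
We have P → Q and Q is false.
By modus tollens, P must be false.

It is not the case that k > 15


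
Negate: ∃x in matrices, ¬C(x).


Original: ∃x ¬C(x)
Rule: ¬∀→∃, ¬∃→∀, negate predicate.
Negation: ∀x C(x)

∀x C(x)


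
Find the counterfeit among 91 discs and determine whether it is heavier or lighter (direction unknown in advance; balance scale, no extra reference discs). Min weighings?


Let n = 91. 182 possibilities (n discs × lighter/heavier); each weighing has 3 outcomes.
Bound for k weighings: say the first weighing puts j discs on each pan. If it tips, the 2j weighed discs remain suspects (each with a known direction) and k-1 weighings give 3^(k-1) outcomes; 3^(k-1) is odd, so 2j ≤ 3^(k-1) - 1. If it balances, the n - 2j unweighed discs remain with direction unknown: 2(n - 2j) ≤ 3^(k-1) - 1 by the same parity argument. Adding, n ≤ (3^(k-1) - 1) + (3^(k-1) - 1)/2 = (3^k - 3)/2, and the classical three-group strategy achieves this (3 discs in 2 weighings, 12 in 3, 39 in 4, 120 in 5).
So we need the smallest k with (3^k - 3)/2 ≥ 91.
k = 4: (3^4 - 3)/2 = 39 < 91 ✗
k = 5: (3^5 - 3)/2 = 120 ≥ 91 ✓

5


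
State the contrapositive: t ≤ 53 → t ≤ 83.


Original: If t ≤ 53, then t ≤ 83
Contrapositive: If ¬Q, then ¬P
Negate Q: not (t ≤ 83)
Negate P: not (t ≤ 53)

If not (t ≤ 83), then not (t ≤ 53).


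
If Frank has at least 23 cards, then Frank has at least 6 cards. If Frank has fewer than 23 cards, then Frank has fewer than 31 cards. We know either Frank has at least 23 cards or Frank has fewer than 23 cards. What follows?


Constructive dilemma: (P → Q) ∧ (R → S), P ∨ R ⊢ Q ∨ S
Premise 1: Frank has at least 23 cards → Frank has at least 6 cards
Premise 2: Frank has fewer than 23 cards → Frank has fewer than 31 cards
Premise 3: Frank has at least 23 cards ∨ Frank has fewer than 23 cards
Case 1: Assuming Frank has at least 23 cards, then by Premise 1, Frank has at least 6 cards.
Case 2: Assuming Frank has fewer than 23 cards, then by Premise 2, Frank has fewer than 31 cards.
Since one of Frank has at least 23 cards or Frank has fewer than 23 cards must hold, we get Frank has at least 6 cards or Frank has fewer than 31 cards.

Frank has at least 6 cards or Frank has fewer than 31 cards.


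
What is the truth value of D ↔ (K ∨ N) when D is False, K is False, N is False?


D = False, K = False, N = False
Step 1: K ∨ N = False OR False = False
Step 2: D ↔ (False): true when both sides have same truth value.
Result: False ↔ False = True

True


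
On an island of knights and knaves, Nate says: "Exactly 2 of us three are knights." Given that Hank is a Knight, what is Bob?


Nate claims exactly 2 knights among Nate, Hank, Bob.
Given: Hank is a Knight.

Case 1: Nate is a Knight (tells truth)
  Then exactly 2 of the three are knights.
  Counting Nate, Hank: 2 knight(s) so far. Need 0 more → Bob = Knave.
Case 2: Nate is a Knave (lies)
  Then the count is NOT 2.
  If Bob = Knight, count = 2 = 2 → claim would be true, contradicts lie.
  If Bob = Knave, count = 1 ≠ 2 → lie confirmed ✓

Bob is a Knave.

Knave


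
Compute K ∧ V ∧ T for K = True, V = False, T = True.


K = True, V = False, T = True
Step 1: K ∧ V = True AND False = False
Step 2: (False) ∧ T = (False) AND True = False
AND is true only when ALL operands are true.

False


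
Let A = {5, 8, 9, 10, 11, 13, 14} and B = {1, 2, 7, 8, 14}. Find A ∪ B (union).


A = {5, 8, 9, 10, 11, 13, 14}
B = {1, 2, 7, 8, 14}
Operation: union
All elements combined: 1, 2, 5, 7, 8, 9, 10, 11, 13, 14

{1, 2, 5, 7, 8, 9, 10, 11, 13, 14}


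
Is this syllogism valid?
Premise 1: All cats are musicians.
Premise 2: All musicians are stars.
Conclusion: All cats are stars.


Premise 1: All cats are musicians.
Premise 2: All musicians are stars.
Conclusion: All cats are stars.
Barbara syllogism (AAA-1): All A are B, All B are C → All A are C.
Middle term (musicians) distributed in premise 2.

Valid


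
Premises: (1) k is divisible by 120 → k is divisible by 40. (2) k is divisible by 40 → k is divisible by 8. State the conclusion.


Hypothetical syllogism: P → Q, Q → R ⊢ P → R
Premise 1: k is divisible by 120 → k is divisible by 40
Premise 2: k is divisible by 40 → k is divisible by 8
Chain the implications: the middle term (k is divisible by 40) links the two.
Conclusion: If k is divisible by 120, then k is divisible by 8.

If k is divisible by 120, then k is divisible by 8.


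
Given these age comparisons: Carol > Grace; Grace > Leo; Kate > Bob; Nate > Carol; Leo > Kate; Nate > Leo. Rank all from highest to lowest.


Constraints: Carol > Grace; Grace > Leo; Kate > Bob; Nate > Carol; Leo > Kate; Nate > Leo
Method: at each step, the next-highest is the one remaining person who never appears on the smaller side of a constraint between remaining people.
  Step 1: remaining {Leo, Grace, Kate, Carol, Nate, Bob}; on the smaller side: {Leo, Grace, Kate, Carol, Bob} → Nate is next (Nate > Carol; Nate > Leo).
  Step 2: remaining {Leo, Grace, Kate, Carol, Bob}; on the smaller side: {Leo, Grace, Kate, Bob} → Carol is next (Carol > Grace).
  Step 3: remaining {Leo, Grace, Kate, Bob}; on the smaller side: {Leo, Kate, Bob} → Grace is next (Grace > Leo).
  Step 4: remaining {Leo, Kate, Bob}; on the smaller side: {Kate, Bob} → Leo is next (Leo > Kate).
  Step 5: remaining {Kate, Bob}; on the smaller side: {Bob} → Kate is next (Kate > Bob).
  Step 6: only Bob remains → lowest.
Final ranking (highest to lowest):

Nate > Carol > Grace > Leo > Kate > Bob


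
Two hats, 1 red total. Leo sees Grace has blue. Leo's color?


Total red = 1, Grace = blue
Red accounted for: 0
Remaining for Leo: 1
Leo's hat is red.

red


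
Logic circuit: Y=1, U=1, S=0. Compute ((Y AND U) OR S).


Y AND U = 1&1 = 1
1 OR 0 = 1

1


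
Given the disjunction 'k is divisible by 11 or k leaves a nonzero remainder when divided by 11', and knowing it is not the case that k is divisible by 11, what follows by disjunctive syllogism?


Disjunctive syllogism: P ∨ Q, ¬P ⊢ Q
Disjunction: k is divisible by 11 ∨ k leaves a nonzero remainder when divided by 11
We know it is not the case that k is divisible by 11.
By disjunctive syllogism, the other disjunct must be true.

k leaves a nonzero remainder when divided by 11


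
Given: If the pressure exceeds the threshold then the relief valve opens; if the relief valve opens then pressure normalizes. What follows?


Hypothetical syllogism: P → Q, Q → R ⊢ P → R
Premise 1: the pressure exceeds the threshold → the relief valve opens
Premise 2: the relief valve opens → pressure normalizes
Chain the implications: the middle term (the relief valve opens) links the two.
Conclusion: If the pressure exceeds the threshold, then pressure normalizes.

If the pressure exceeds the threshold, then pressure normalizes.


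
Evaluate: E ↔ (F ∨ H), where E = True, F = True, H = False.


E = True, F = True, H = False
Step 1: F ∨ H = True OR False = True
Step 2: E ↔ (True): true when both sides have same truth value.
Result: True ↔ True = True

True


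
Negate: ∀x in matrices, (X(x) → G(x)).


Original: ∀x (X(x) → G(x))
Rule: ¬∀→∃, ¬∃→∀, negate predicate.
Negation: ∃x (X(x) ∧ ¬G(x))

∃x (X(x) ∧ ¬G(x))


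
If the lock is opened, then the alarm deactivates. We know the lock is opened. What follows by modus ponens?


Modus ponens: P → Q, P ⊢ Q
P: the lock is opened
Q: the alarm deactivates
We have P → Q and P is true.
By modus ponens, Q must be true.

The alarm deactivates


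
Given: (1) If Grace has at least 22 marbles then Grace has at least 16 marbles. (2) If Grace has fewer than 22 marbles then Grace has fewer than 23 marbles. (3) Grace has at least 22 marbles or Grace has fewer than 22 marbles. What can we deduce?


Constructive dilemma: (P → Q) ∧ (R → S), P ∨ R ⊢ Q ∨ S
Premise 1: Grace has at least 22 marbles → Grace has at least 16 marbles
Premise 2: Grace has fewer than 22 marbles → Grace has fewer than 23 marbles
Premise 3: Grace has at least 22 marbles ∨ Grace has fewer than 22 marbles
Case 1: Assuming Grace has at least 22 marbles, then by Premise 1, Grace has at least 16 marbles.
Case 2: Assuming Grace has fewer than 22 marbles, then by Premise 2, Grace has fewer than 23 marbles.
Since one of Grace has at least 22 marbles or Grace has fewer than 22 marbles must hold, we get Grace has at least 16 marbles or Grace has fewer than 23 marbles.

Grace has at least 16 marbles or Grace has fewer than 23 marbles.


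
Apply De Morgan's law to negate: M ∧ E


De Morgan's law: ¬(P ∧ Q) ≡ ¬P ∨ ¬Q
¬(M ∧ E) = ¬M ∨ ¬E

¬M ∨ ¬E


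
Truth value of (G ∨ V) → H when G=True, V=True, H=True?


G = True, V = True, H = True
Expression: (G ∨ V) → H
Step 1: G ∨ V = True OR True = True
Step 2: (True) → H = True → True (false only if antecedent True and consequent False) = True

True


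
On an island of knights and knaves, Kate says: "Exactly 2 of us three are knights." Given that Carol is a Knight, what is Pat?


Kate claims exactly 2 knights among Kate, Carol, Pat.
Given: Carol is a Knight.

Case 1: Kate is a Knight (tells truth)
  Then exactly 2 of the three are knights.
  Counting Kate, Carol: 2 knight(s) so far. Need 0 more → Pat = Knave.
Case 2: Kate is a Knave (lies)
  Then the count is NOT 2.
  If Pat = Knight, count = 2 = 2 → claim would be true, contradicts lie.
  If Pat = Knave, count = 1 ≠ 2 → lie confirmed ✓

Pat is a Knave.

Knave


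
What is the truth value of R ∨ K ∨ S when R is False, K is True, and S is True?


R = False, K = True, S = True
Step 1: R ∨ K = False OR True = True
Step 2: True ∨ S = True OR True = True
OR is true when at least one operand is true.

True


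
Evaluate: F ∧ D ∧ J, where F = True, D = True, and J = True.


F = True, D = True, J = True
Step 1: F ∧ D = True AND True = True
Step 2: (True) ∧ J = (True) AND True = True
AND is true only when ALL operands are true.

True


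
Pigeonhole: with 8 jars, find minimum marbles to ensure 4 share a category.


Pigeonhole: to guarantee k in one of n categories, need (k-1)×n + 1.
k = 4, n = 8
Minimum = (4-1) × 8 + 1 = 3 × 8 + 1

25


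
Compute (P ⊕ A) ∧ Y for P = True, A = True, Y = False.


P = True, A = True, Y = False
Step 1: P ⊕ A = True XOR True = False
Step 2: False ∧ Y = False AND False = False
XOR true when exactly one of P,A is true; then AND with Y.

False


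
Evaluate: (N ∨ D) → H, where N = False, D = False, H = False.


N = False, D = False, H = False
Step 1: N ∨ D = False OR False = False
Step 2: (False) → H: false only when antecedent=True and H=False.
Result: True

True


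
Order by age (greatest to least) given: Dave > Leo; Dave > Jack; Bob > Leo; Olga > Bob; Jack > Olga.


Constraints: Dave > Leo; Dave > Jack; Bob > Leo; Olga > Bob; Jack > Olga
Method: at each step, the next-highest is the one remaining person who never appears on the smaller side of a constraint between remaining people.
  Step 1: remaining {Leo, Dave, Olga, Bob, Jack}; on the smaller side: {Leo, Olga, Bob, Jack} → Dave is next (Dave > Leo; Dave > Jack).
  Step 2: remaining {Leo, Olga, Bob, Jack}; on the smaller side: {Leo, Olga, Bob} → Jack is next (Jack > Olga).
  Step 3: remaining {Leo, Olga, Bob}; on the smaller side: {Leo, Bob} → Olga is next (Olga > Bob).
  Step 4: remaining {Leo, Bob}; on the smaller side: {Leo} → Bob is next (Bob > Leo).
  Step 5: only Leo remains → lowest.
Final ranking (highest to lowest):

Dave > Jack > Olga > Bob > Leo


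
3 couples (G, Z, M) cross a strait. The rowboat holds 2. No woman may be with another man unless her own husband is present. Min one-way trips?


Label couples G, Z, M (H = husband, W = wife).
Counting alone: 6 people, the rowboat carries 2 and someone must bring it back, so each round trip nets at most +1 on the far side until the last crossing → at least 9 trips. The jealousy constraint makes 9 impossible; the shortest valid schedule has 11:
1. WG+WZ →  (far: WG,WZ; near: HG,HZ,HM,WM)
2. WG ←       (far: WZ; near: HG,HZ,HM,WG,WM)
3. WG+WM →  (far: WG,WZ,WM; near: HG,HZ,HM)
4. WG ←       (far: WZ,WM; near: HG,HZ,HM,WG)
5. HZ+HM →  (far: HZ,WZ,HM,WM; near: HG,WG)
6. HZ+WZ ←  (far: HM,WM; near: HG,WG,HZ,WZ)
7. HG+HZ →  (far: HG,HZ,HM,WM; near: WG,WZ)
8. WM ←       (far: HG,HZ,HM; near: WG,WZ,WM)
9. WG+WZ →  (far: HG,WG,HZ,WZ,HM; near: WM)
10. HM ←      (far: HG,WG,HZ,WZ; near: HM,WM)
11. HM+WM → (far: all six; near: empty)
In every state each wife is either with her husband or with no other man.
Minimum trips = 11

11


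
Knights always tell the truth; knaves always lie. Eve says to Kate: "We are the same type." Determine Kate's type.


Eve says: "We are the same type."
Case 1: Eve is a Knight (truth-teller)
  Statement is true → they ARE the same → Kate is also a Knight
Case 2: Eve is a Knave (liar)
  Statement is false → they are NOT the same → Kate is a Knight
In both cases, Kate is a Knight.

Knight


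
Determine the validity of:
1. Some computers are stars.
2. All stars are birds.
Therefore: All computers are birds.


Premise 1: Some computers are stars.
Premise 2: All stars are birds.
Conclusion: All computers are birds.
Fallacy: illicit minor. The minor term (computers) is distributed in the conclusion ('All computers ...') but undistributed in its premise ('Some computers are stars' doesn't cover all computers).
Only 'Some computers are birds' follows, not 'All'.

Invalid


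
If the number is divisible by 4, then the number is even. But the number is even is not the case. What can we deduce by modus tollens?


Modus tollens: P → Q, ¬Q ⊢ ¬P
P: the number is divisible by 4
Q: the number is even
We have P → Q and Q is false.
By modus tollens, P must be false.

It is not the case that the number is divisible by 4


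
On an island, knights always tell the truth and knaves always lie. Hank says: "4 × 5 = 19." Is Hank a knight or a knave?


Statement: "4 × 5 = 19."
Actual: 4 × 5 = 20
Claimed: 19
Statement is FALSE → Hank lies → Knave

Knave


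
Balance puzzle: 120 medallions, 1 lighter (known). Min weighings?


Each weighing has 3 outcomes (left heavy / balance / right heavy), so k weighings distinguish at most 3^k cases; splitting into three near-equal groups achieves this.
Need 3^k ≥ 120: 3^4 = 81 < 120 ≤ 3^5 = 243
k = ⌈log₃(120)⌉ = 5

5


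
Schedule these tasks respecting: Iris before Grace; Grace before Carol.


Constraints: Iris before Grace; Grace before Carol
Method: repeatedly schedule the remaining task that has no remaining task required before it.
  Step 1: remaining {Grace, Iris, Carol}; every task except Iris still has a predecessor pending → schedule Iris.
  Step 2: remaining {Grace, Carol}; every task except Grace still has a predecessor pending → schedule Grace.
  Step 3: only Carol remains → schedule Carol.
Resulting order:

Iris → Grace → Carol


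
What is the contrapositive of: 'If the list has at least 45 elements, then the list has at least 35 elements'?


Original: If the list has at least 45 elements, then the list has at least 35 elements
Contrapositive: If ¬Q, then ¬P
Negate Q: not (the list has at least 35 elements)
Negate P: not (the list has at least 45 elements)

If not (the list has at least 35 elements), then not (the list has at least 45 elements).


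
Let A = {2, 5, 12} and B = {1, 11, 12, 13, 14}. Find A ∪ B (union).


A = {2, 5, 12}
B = {1, 11, 12, 13, 14}
Operation: union
All elements combined: 1, 2, 5, 11, 12, 13, 14

{1, 2, 5, 11, 12, 13, 14}


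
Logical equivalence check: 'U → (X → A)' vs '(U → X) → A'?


Expression 1: U → (X → A)
Expression 2: (U → X) → A
Truth table (U X A | Expr1 Expr2):
  T T T |   T     T
  T T F |   F     F
  T F T |   T     T
  T F F |   T     T
  F T T |   T     T
  F T F |   T     F   ← differ
  F F T |   T     T
  F F F |   T     F   ← differ
Counterexample: U=F, X=T, A=F gives Expr1 = T but Expr2 = F, so the expressions are NOT logically equivalent.

No


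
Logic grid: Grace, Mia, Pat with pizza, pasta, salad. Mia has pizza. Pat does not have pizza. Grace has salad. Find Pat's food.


From clues:
  Grace → salad
  Mia → pizza
By elimination, Pat gets the remaining.

pasta


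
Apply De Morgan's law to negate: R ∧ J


De Morgan's law: ¬(P ∧ Q) ≡ ¬P ∨ ¬Q
¬(R ∧ J) = ¬R ∨ ¬J

¬R ∨ ¬J


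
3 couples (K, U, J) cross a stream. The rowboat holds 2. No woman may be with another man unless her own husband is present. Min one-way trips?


Label couples K, U, J (H = husband, W = wife).
Counting alone: 6 people, the rowboat carries 2 and someone must bring it back, so each round trip nets at most +1 on the far side until the last crossing → at least 9 trips. The jealousy constraint makes 9 impossible; the shortest valid schedule has 11:
1. WK+WU →  (far: WK,WU; near: HK,HU,HJ,WJ)
2. WK ←       (far: WU; near: HK,HU,HJ,WK,WJ)
3. WK+WJ →  (far: WK,WU,WJ; near: HK,HU,HJ)
4. WK ←       (far: WU,WJ; near: HK,HU,HJ,WK)
5. HU+HJ →  (far: HU,WU,HJ,WJ; near: HK,WK)
6. HU+WU ←  (far: HJ,WJ; near: HK,WK,HU,WU)
7. HK+HU →  (far: HK,HU,HJ,WJ; near: WK,WU)
8. WJ ←       (far: HK,HU,HJ; near: WK,WU,WJ)
9. WK+WU →  (far: HK,WK,HU,WU,HJ; near: WJ)
10. HJ ←      (far: HK,WK,HU,WU; near: HJ,WJ)
11. HJ+WJ → (far: all six; near: empty)
In every state each wife is either with her husband or with no other man.
Minimum trips = 11

11


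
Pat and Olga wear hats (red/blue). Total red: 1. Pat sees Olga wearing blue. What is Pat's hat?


Total red = 1, Olga = blue
Red accounted for: 0
Remaining for Pat: 1
Pat's hat is red.

red


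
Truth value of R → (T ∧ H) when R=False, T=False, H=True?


R = False, T = False, H = True
Expression: R → (T ∧ H)
Step 1: T ∧ H = False AND True = False
Step 2: R → (False) = False → False = True

True


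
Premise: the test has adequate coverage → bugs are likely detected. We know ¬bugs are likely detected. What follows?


Modus tollens: P → Q, ¬Q ⊢ ¬P
P: the test has adequate coverage
Q: bugs are likely detected
We have P → Q and Q is false.
By modus tollens, P must be false.

It is not the case that the test has adequate coverage


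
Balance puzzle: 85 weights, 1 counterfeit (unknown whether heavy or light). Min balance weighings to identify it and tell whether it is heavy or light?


Let n = 85. 170 possibilities (n weights × lighter/heavier); each weighing has 3 outcomes.
Bound for k weighings: say the first weighing puts j weights on each pan. If it tips, the 2j weighed weights remain suspects (each with a known direction) and k-1 weighings give 3^(k-1) outcomes; 3^(k-1) is odd, so 2j ≤ 3^(k-1) - 1. If it balances, the n - 2j unweighed weights remain with direction unknown: 2(n - 2j) ≤ 3^(k-1) - 1 by the same parity argument. Adding, n ≤ (3^(k-1) - 1) + (3^(k-1) - 1)/2 = (3^k - 3)/2, and the classical three-group strategy achieves this (3 weights in 2 weighings, 12 in 3, 39 in 4, 120 in 5).
So we need the smallest k with (3^k - 3)/2 ≥ 85.
k = 4: (3^4 - 3)/2 = 39 < 85 ✗
k = 5: (3^5 - 3)/2 = 120 ≥ 85 ✓

5


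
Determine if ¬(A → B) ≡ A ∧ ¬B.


Expression 1: ¬(A → B)
Expression 2: A ∧ ¬B
Truth table (A B | Expr1 Expr2):
  T T |   F     F
  T F |   T     T
  F T |   F     F
  F F |   F     F
All 4 rows agree, so the expressions are logically equivalent.

Yes


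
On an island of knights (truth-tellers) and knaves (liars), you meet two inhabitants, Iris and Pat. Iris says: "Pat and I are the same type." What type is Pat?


Iris says: "Pat and I are the same type."
Case 1: Iris is a Knight (truth-teller)
  Statement is true → they ARE the same → Pat is also a Knight
Case 2: Iris is a Knave (liar)
  Statement is false → they are NOT the same → Pat is a Knight
In both cases, Pat is a Knight.

Knight


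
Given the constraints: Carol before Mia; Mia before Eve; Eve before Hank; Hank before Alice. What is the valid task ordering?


Constraints: Carol before Mia; Mia before Eve; Eve before Hank; Hank before Alice
Method: repeatedly schedule the remaining task that has no remaining task required before it.
  Step 1: remaining {Eve, Alice, Mia, Hank, Carol}; every task except Carol still has a predecessor pending → schedule Carol.
  Step 2: remaining {Eve, Alice, Mia, Hank}; every task except Mia still has a predecessor pending → schedule Mia.
  Step 3: remaining {Eve, Alice, Hank}; every task except Eve still has a predecessor pending → schedule Eve.
  Step 4: remaining {Alice, Hank}; every task except Hank still has a predecessor pending → schedule Hank.
  Step 5: only Alice remains → schedule Alice.
Resulting order:

Carol → Mia → Eve → Hank → Alice


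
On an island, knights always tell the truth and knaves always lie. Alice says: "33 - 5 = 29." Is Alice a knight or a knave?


Statement: "33 - 5 = 29."
Actual: 33 - 5 = 28
Claimed: 29
Statement is FALSE → Alice lies → Knave

Knave


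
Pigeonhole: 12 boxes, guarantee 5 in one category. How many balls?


Pigeonhole: to guarantee k in one of n categories, need (k-1)×n + 1.
k = 5, n = 12
Minimum = (5-1) × 12 + 1 = 4 × 12 + 1

49


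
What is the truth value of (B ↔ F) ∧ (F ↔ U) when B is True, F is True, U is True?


B = True, F = True, U = True
Step 1: B ↔ F is true when B and F have the same value. Result: True
Step 2: F ↔ U is true when F and U have the same value. Result: True
Step 3: True ∧ True = True

True


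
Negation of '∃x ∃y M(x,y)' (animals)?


Original: ∃x ∃y M(x,y)
Rule: ¬∀→∃, ¬∃→∀, negate predicate.
Negation: ∀x ∀y ¬M(x,y)

∀x ∀y ¬M(x,y)


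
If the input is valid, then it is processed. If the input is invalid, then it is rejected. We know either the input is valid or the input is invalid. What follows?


Constructive dilemma: (P → Q) ∧ (R → S), P ∨ R ⊢ Q ∨ S
Premise 1: the input is valid → it is processed
Premise 2: the input is invalid → it is rejected
Premise 3: the input is valid ∨ the input is invalid
Case 1: Assuming the input is valid, then by Premise 1, it is processed.
Case 2: Assuming the input is invalid, then by Premise 2, it is rejected.
Since one of the input is valid or the input is invalid must hold, we get it is processed or it is rejected.

It is processed or it is rejected.


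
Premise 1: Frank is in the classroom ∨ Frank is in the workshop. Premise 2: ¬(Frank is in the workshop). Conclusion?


Disjunctive syllogism: P ∨ Q, ¬P ⊢ Q
Disjunction: Frank is in the classroom ∨ Frank is in the workshop
We know it is not the case that Frank is in the workshop.
By disjunctive syllogism, the other disjunct must be true.

Frank is in the classroom


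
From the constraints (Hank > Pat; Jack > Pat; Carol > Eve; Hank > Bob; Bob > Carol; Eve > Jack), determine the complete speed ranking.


Constraints: Hank > Pat; Jack > Pat; Carol > Eve; Hank > Bob; Bob > Carol; Eve > Jack
Method: at each step, the next-highest is the one remaining person who never appears on the smaller side of a constraint between remaining people.
  Step 1: remaining {Carol, Eve, Hank, Pat, Bob, Jack}; on the smaller side: {Carol, Eve, Pat, Bob, Jack} → Hank is next (Hank > Pat; Hank > Bob).
  Step 2: remaining {Carol, Eve, Pat, Bob, Jack}; on the smaller side: {Carol, Eve, Pat, Jack} → Bob is next (Bob > Carol).
  Step 3: remaining {Carol, Eve, Pat, Jack}; on the smaller side: {Eve, Pat, Jack} → Carol is next (Carol > Eve).
  Step 4: remaining {Eve, Pat, Jack}; on the smaller side: {Pat, Jack} → Eve is next (Eve > Jack).
  Step 5: remaining {Pat, Jack}; on the smaller side: {Pat} → Jack is next (Jack > Pat).
  Step 6: only Pat remains → lowest.
Final ranking (highest to lowest):

Hank > Bob > Carol > Eve > Jack > Pat
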